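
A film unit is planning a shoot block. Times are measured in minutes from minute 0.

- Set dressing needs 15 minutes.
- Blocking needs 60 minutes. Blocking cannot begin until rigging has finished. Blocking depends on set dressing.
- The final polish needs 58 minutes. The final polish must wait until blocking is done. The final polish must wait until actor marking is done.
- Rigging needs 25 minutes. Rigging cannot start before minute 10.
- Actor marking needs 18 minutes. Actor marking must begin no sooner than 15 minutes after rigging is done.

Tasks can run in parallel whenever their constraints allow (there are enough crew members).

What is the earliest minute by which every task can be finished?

Set dressing can start immediately at minute 0; it finishes at minute 15.
Rigging waits on its own release at minute 10, so it starts at minute 10 and finishes at 10 + 25 = minute 35.
Actor marking waits on rigging (finishes minute 35, plus 15-minute gap → minute 50), so it starts at minute 50 and finishes at 50 + 18 = minute 68.
Blocking needs all of rigging (finishes minute 35); set dressing (finishes minute 15). That puts its earliest start at minute 35; it finishes at 35 + 60 = minute 95.
The final polish has to wait for blocking (finishes minute 95); actor marking (finishes minute 68). The latest of these is minute 95, so the final polish runs minute 95 to 95 + 58 = minute 153.
All tasks are finished once the last one completes. Finish times: Rigging at 35, Set dressing at 15, Blocking at 95, Actor marking at 68, The final polish at 153. The latest is minute 153.

153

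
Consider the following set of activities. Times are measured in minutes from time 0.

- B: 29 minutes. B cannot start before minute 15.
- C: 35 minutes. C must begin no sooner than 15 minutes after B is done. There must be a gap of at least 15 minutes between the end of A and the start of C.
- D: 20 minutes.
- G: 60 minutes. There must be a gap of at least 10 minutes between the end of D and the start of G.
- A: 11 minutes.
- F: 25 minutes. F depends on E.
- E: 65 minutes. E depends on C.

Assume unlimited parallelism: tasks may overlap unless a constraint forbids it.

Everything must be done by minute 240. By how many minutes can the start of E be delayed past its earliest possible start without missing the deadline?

After its own release at minute 15, B can start at minute 15 and finishes at minute 44.
A can start immediately at minute 0; it finishes at minute 11.
C cannot start until B (finishes minute 44, plus 15-minute gap → minute 59); A (finishes minute 11, plus 15-minute gap → minute 26). The controlling bound is minute 59, so C finishes at 59 + 35 = minute 94.
E cannot begin until C (finishes minute 94). It runs from minute 94 to 94 + 65 = minute 159.

Working backward from the deadline:
To finish by minute 240, F (duration 25) must start no later than minute 215.
E has to be done before F (must start by minute 215). That means finishing by minute 215, i.e. starting by 215 − 65 = minute 150.
So E can start as early as minute 94 and as late as minute 150, giving 150 − 94 = 56 minutes of slack.

56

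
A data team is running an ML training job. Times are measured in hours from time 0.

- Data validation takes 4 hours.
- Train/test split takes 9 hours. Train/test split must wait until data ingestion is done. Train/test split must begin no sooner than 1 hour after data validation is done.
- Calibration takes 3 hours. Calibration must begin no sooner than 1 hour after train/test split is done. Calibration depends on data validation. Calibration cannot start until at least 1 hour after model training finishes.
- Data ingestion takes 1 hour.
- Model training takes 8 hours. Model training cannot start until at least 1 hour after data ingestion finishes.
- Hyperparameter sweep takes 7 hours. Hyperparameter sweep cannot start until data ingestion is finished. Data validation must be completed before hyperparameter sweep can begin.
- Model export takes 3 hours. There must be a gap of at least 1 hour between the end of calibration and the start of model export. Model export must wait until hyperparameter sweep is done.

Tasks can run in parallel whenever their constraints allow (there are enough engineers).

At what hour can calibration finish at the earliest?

18

Nothing blocks data validation, so it runs from hour 0 to hour 4.
Nothing blocks data ingestion, so it runs from hour 0 to hour 1.
Model training cannot begin until data ingestion (finishes hour 1, plus 1-hour gap → hour 2). It runs from hour 2 to 2 + 8 = hour 10.
Train/test split cannot start until data ingestion (finishes hour 1); data validation (finishes hour 4, plus 1-hour gap → hour 5). The controlling bound is hour 5, so train/test split finishes at 5 + 9 = hour 14.
For calibration: train/test split (finishes hour 14, plus 1-hour gap → hour 15); data validation (finishes hour 4); model training (finishes hour 10, plus 1-hour gap → hour 11). Taking the maximum gives a start of hour 15, and it finishes at 15 + 3 = hour 18.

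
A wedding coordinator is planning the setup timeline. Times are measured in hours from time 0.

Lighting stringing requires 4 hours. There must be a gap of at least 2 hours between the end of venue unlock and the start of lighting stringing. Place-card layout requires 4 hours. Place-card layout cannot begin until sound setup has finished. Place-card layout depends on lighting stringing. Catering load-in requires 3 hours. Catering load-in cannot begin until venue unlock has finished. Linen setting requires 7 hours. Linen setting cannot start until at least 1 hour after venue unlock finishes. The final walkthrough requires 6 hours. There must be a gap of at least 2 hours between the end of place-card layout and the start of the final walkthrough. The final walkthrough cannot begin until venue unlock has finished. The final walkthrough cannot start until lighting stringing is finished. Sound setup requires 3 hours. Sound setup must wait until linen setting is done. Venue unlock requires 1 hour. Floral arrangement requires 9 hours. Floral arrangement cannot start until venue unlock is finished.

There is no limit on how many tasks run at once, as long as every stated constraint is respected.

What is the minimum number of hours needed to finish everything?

24

Venue unlock can start immediately at hour 0; it finishes at hour 1.
Catering load-in cannot begin until venue unlock (finishes hour 1). It runs from hour 1 to 1 + 3 = hour 4.
Lighting stringing cannot begin until venue unlock (finishes hour 1, plus 2-hour gap → hour 3). It runs from hour 3 to 3 + 4 = hour 7.
After venue unlock (finishes hour 1), floral arrangement can start at hour 1 and finishes at hour 10.
Linen setting cannot begin until venue unlock (finishes hour 1, plus 1-hour gap → hour 2). It runs from hour 2 to 2 + 7 = hour 9.
Sound setup cannot begin until linen setting (finishes hour 9). It runs from hour 9 to 9 + 3 = hour 12.
Place-card layout cannot start until sound setup (finishes hour 12); lighting stringing (finishes hour 7). The controlling bound is hour 12, so place-card layout finishes at 12 + 4 = hour 16.
The final walkthrough has to wait for place-card layout (finishes hour 16, plus 2-hour gap → hour 18); venue unlock (finishes hour 1); lighting stringing (finishes hour 7). The latest of these is hour 18, so the final walkthrough runs hour 18 to 18 + 6 = hour 24.
All tasks are finished once the last one completes. Finish times: Venue unlock at 1, Linen setting at 9, Floral arrangement at 10, Lighting stringing at 7, Sound setup at 12, Catering load-in at 4, Place-card layout at 16, The final walkthrough at 24. The latest is hour 24.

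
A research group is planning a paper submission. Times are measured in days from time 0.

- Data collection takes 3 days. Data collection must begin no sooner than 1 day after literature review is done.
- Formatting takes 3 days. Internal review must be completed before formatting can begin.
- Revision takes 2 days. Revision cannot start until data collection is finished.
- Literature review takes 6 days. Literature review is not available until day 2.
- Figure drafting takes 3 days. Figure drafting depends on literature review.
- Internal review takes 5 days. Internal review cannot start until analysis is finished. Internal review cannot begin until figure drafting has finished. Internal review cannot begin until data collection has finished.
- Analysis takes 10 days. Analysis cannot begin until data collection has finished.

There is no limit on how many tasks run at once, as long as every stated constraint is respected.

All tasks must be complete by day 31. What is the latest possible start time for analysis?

Nothing follows formatting; the deadline of day 31 is its only limit. It must start by 31 − 3 = day 28.
Internal review feeds into formatting (must start by day 28); so internal review must finish by day 28 and therefore start by day 23.
Analysis has to be done before internal review (must start by day 23). That means finishing by day 23, i.e. starting by 23 − 10 = day 13.

13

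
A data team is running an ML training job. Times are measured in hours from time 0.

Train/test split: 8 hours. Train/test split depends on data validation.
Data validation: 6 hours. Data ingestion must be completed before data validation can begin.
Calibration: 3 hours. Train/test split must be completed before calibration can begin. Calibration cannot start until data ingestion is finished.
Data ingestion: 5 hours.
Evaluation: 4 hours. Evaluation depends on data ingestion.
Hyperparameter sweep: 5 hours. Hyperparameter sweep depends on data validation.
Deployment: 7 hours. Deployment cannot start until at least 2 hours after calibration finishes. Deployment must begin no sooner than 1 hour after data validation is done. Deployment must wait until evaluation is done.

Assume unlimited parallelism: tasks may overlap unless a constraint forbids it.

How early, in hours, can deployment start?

Nothing blocks data ingestion, so it runs from hour 0 to hour 5.
Evaluation cannot begin until data ingestion (finishes hour 5). It runs from hour 5 to 5 + 4 = hour 9.
After data ingestion (finishes hour 5), data validation can start at hour 5 and finishes at hour 11.
After data validation (finishes hour 11), train/test split can start at hour 11 and finishes at hour 19.
Calibration has to wait for train/test split (finishes hour 19); data ingestion (finishes hour 5). The latest of these is hour 19, so calibration runs hour 19 to 19 + 3 = hour 22.
Deployment waits on calibration (finishes hour 22, plus 2-hour gap → hour 24); data validation (finishes hour 11, plus 1-hour gap → hour 12); evaluation (finishes hour 9). The latest of these is hour 24, which is the earliest deployment can start.

24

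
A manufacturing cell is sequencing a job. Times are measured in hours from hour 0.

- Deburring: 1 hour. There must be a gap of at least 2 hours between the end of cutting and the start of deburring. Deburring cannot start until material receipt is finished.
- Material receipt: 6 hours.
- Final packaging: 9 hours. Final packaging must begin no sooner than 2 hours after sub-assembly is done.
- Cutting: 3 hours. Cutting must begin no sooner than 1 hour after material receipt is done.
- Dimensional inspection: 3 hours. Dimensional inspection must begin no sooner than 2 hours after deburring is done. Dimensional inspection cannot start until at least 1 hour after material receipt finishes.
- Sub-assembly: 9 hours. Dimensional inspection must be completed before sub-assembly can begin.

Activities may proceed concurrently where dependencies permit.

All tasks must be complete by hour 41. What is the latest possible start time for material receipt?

Final packaging must finish by hour 41; it takes 9 hours, so it must start by 41 − 9 = hour 32.
Sub-assembly must finish before final packaging (must start by hour 32, minus 2-hour gap → hour 30). With a 9-hour duration, sub-assembly must start by 30 − 9 = hour 21.
Dimensional inspection must finish before sub-assembly (must start by hour 21). With a 3-hour duration, dimensional inspection must start by 21 − 3 = hour 18.
Since dimensional inspection (must start by hour 18, minus 2-hour gap → hour 16) depends on it, deburring must finish by hour 16. Backing off its 1-hour duration gives a latest start of hour 15.
Since deburring (must start by hour 15, minus 2-hour gap → hour 13) depends on it, cutting must finish by hour 13. Backing off its 3-hour duration gives a latest start of hour 10.
For material receipt: cutting (must start by hour 10, minus 1-hour gap → hour 9); deburring (must start by hour 15); dimensional inspection (must start by hour 18, minus 1-hour gap → hour 17). The most restrictive is hour 9; with a 6-hour duration, material receipt must start by hour 3.

3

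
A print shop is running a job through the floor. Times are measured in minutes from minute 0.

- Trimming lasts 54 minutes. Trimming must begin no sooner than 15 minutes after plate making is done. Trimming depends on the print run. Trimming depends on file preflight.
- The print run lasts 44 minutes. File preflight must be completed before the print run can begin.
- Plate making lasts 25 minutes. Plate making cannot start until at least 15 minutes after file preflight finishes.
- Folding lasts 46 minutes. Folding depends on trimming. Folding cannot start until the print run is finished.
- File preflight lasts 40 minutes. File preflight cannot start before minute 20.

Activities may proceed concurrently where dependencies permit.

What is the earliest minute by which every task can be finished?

After its own release at minute 20, file preflight can start at minute 20 and finishes at minute 60.
The print run waits on file preflight (finishes minute 60), so it starts at minute 60 and finishes at 60 + 44 = minute 104.
After file preflight (finishes minute 60, plus 15-minute gap → minute 75), plate making can start at minute 75 and finishes at minute 100.
Trimming needs all of plate making (finishes minute 100, plus 15-minute gap → minute 115); the print run (finishes minute 104); file preflight (finishes minute 60). That puts its earliest start at minute 115; it finishes at 115 + 54 = minute 169.
For folding: trimming (finishes minute 169); the print run (finishes minute 104). Taking the maximum gives a start of minute 169, and it finishes at 169 + 46 = minute 215.
All tasks are finished once the last one completes. Finish times: File preflight at 60, Plate making at 100, The print run at 104, Trimming at 169, Folding at 215. The latest is minute 215.

215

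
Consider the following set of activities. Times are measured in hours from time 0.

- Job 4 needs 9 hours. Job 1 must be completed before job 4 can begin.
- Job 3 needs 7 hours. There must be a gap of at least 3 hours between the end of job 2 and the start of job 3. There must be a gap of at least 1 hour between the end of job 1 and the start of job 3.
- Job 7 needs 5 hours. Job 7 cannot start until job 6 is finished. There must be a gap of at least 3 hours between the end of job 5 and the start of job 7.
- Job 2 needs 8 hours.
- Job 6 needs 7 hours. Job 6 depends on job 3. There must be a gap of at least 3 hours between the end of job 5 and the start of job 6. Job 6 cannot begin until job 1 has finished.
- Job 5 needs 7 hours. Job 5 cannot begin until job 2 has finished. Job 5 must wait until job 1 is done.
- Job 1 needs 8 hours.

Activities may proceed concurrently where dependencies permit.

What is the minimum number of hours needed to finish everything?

Job 2 can start immediately at hour 0; it finishes at hour 8.
Job 1 can start immediately at hour 0; it finishes at hour 8.
Job 5 cannot start until job 2 (finishes hour 8); job 1 (finishes hour 8). The controlling bound is hour 8, so job 5 finishes at 8 + 7 = hour 15.
After job 1 (finishes hour 8), job 4 can start at hour 8 and finishes at hour 17.
Job 3 has to wait for job 2 (finishes hour 8, plus 3-hour gap → hour 11); job 1 (finishes hour 8, plus 1-hour gap → hour 9). The latest of these is hour 11, so job 3 runs hour 11 to 11 + 7 = hour 18.
Job 6 has to wait for job 3 (finishes hour 18); job 5 (finishes hour 15, plus 3-hour gap → hour 18); job 1 (finishes hour 8). The latest of these is hour 18, so job 6 runs hour 18 to 18 + 7 = hour 25.
For job 7: job 6 (finishes hour 25); job 5 (finishes hour 15, plus 3-hour gap → hour 18). Taking the maximum gives a start of hour 25, and it finishes at 25 + 5 = hour 30.
All tasks are finished once the last one completes. Finish times: Job 1 at 8, Job 2 at 8, Job 3 at 18, Job 4 at 17, Job 5 at 15, Job 6 at 25, Job 7 at 30. The latest is hour 30.

30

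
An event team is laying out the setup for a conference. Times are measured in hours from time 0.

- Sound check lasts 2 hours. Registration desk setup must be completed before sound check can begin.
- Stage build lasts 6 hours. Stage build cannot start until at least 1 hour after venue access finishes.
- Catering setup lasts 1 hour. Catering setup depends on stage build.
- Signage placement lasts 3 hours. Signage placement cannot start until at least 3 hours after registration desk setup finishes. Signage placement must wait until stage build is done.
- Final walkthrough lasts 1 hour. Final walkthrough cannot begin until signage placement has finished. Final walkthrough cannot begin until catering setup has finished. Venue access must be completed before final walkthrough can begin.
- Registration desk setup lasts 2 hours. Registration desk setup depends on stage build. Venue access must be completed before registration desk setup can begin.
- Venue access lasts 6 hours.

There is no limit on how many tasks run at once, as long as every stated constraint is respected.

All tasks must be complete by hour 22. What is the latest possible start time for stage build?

7

To finish by hour 22, final walkthrough (duration 1) must start no later than hour 21.
Signage placement has to be done before final walkthrough (must start by hour 21). That means finishing by hour 21, i.e. starting by 21 − 3 = hour 18.
Nothing follows sound check; the deadline of hour 22 is its only limit. It must start by 22 − 2 = hour 20.
Registration desk setup has several dependents: signage placement (must start by hour 18, minus 3-hour gap → hour 15); sound check (must start by hour 20). The earliest of those limits is hour 15, so registration desk setup must start by 15 − 2 = hour 13.
Catering setup must finish before final walkthrough (must start by hour 21). With a 1-hour duration, catering setup must start by 21 − 1 = hour 20.
For stage build: registration desk setup (must start by hour 13); signage placement (must start by hour 18); catering setup (must start by hour 20). The most restrictive is hour 13; with a 6-hour duration, stage build must start by hour 7.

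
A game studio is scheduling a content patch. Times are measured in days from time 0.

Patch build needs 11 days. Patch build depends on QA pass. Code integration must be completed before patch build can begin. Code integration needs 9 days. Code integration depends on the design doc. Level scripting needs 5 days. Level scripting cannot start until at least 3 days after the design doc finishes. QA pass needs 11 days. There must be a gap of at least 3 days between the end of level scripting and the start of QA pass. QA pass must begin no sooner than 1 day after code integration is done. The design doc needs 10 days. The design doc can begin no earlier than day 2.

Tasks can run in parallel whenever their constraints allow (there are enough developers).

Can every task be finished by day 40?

The design doc waits on its own release at day 2, so it starts at day 2 and finishes at 2 + 10 = day 12.
After the design doc (finishes day 12), code integration can start at day 12 and finishes at day 21.
Level scripting cannot begin until the design doc (finishes day 12, plus 3-day gap → day 15). It runs from day 15 to 15 + 5 = day 20.
QA pass has to wait for level scripting (finishes day 20, plus 3-day gap → day 23); code integration (finishes day 21, plus 1-day gap → day 22). The latest of these is day 23, so QA pass runs day 23 to 23 + 11 = day 34.
Patch build cannot start until QA pass (finishes day 34); code integration (finishes day 21). The controlling bound is day 34, so patch build finishes at 34 + 11 = day 45.
The earliest everything can be done is day 45, which is after the deadline of 40, so it is not possible.

No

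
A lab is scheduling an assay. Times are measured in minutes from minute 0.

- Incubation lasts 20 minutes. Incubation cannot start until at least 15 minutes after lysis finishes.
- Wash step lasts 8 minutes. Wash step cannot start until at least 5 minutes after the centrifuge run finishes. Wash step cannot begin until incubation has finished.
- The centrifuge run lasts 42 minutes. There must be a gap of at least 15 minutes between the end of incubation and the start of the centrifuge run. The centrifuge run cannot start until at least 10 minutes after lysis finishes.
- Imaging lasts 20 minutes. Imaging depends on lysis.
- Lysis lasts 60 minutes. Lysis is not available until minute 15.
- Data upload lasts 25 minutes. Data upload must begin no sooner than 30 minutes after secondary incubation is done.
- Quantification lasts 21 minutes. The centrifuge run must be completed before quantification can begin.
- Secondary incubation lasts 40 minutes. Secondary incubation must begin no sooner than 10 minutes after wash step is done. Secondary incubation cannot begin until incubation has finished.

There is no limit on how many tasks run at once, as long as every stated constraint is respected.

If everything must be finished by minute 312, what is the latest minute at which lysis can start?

42

To finish by minute 312, data upload (duration 25) must start no later than minute 287.
Secondary incubation feeds into data upload (must start by minute 287, minus 30-minute gap → minute 257); so secondary incubation must finish by minute 257 and therefore start by minute 217.
Wash step feeds into secondary incubation (must start by minute 217, minus 10-minute gap → minute 207); so wash step must finish by minute 207 and therefore start by minute 199.
Nothing follows quantification; the deadline of minute 312 is its only limit. It must start by 312 − 21 = minute 291.
The centrifuge run must finish in time for wash step (must start by minute 199, minus 5-minute gap → minute 194); quantification (must start by minute 291). The tightest is minute 194, so the centrifuge run must start by 194 − 42 = minute 152.
Incubation feeds the centrifuge run (must start by minute 152, minus 15-minute gap → minute 137); wash step (must start by minute 199); secondary incubation (must start by minute 217). Taking the minimum, incubation must finish by minute 137 and start by 137 − 20 = minute 117.
Imaging has no dependents, so it just needs to finish by minute 312. Starting by 312 − 20 = minute 292 achieves that.
Lysis must finish in time for incubation (must start by minute 117, minus 15-minute gap → minute 102); the centrifuge run (must start by minute 152, minus 10-minute gap → minute 142); imaging (must start by minute 292). The tightest is minute 102, so lysis must start by 102 − 60 = minute 42.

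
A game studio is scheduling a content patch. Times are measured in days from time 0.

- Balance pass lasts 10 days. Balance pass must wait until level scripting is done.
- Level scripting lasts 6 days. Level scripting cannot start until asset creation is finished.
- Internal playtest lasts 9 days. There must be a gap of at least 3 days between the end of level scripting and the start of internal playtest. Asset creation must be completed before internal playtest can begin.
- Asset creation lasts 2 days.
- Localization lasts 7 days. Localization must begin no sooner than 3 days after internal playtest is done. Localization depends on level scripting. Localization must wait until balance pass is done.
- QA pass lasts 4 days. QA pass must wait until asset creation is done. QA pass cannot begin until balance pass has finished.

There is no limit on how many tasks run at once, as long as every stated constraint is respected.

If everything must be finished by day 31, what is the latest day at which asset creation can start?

1

Localization must finish by day 31; it takes 7 days, so it must start by 31 − 7 = day 24.
Internal playtest must finish before localization (must start by day 24, minus 3-day gap → day 21). With a 9-day duration, internal playtest must start by 21 − 9 = day 12.
Nothing follows QA pass; the deadline of day 31 is its only limit. It must start by 31 − 4 = day 27.
For balance pass: localization (must start by day 24); QA pass (must start by day 27). The most restrictive is day 24; with a 10-day duration, balance pass must start by day 14.
Level scripting has several dependents: internal playtest (must start by day 12, minus 3-day gap → day 9); balance pass (must start by day 14); localization (must start by day 24). The earliest of those limits is day 9, so level scripting must start by 9 − 6 = day 3.
For asset creation: level scripting (must start by day 3); internal playtest (must start by day 12); QA pass (must start by day 27). The most restrictive is day 3; with a 2-day duration, asset creation must start by day 1.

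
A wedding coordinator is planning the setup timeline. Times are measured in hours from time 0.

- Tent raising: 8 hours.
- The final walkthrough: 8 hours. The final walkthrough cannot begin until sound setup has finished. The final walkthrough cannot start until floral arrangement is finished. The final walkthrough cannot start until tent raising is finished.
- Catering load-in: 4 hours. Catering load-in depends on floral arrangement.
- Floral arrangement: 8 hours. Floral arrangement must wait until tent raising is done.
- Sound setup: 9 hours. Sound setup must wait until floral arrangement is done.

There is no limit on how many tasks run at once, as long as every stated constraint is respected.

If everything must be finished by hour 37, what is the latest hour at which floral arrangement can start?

The final walkthrough must finish by hour 37; it takes 8 hours, so it must start by 37 − 8 = hour 29.
Sound setup must finish before the final walkthrough (must start by hour 29). With a 9-hour duration, sound setup must start by 29 − 9 = hour 20.
Catering load-in has no dependents, so it just needs to finish by hour 37. Starting by 37 − 4 = hour 33 achieves that.
For floral arrangement: sound setup (must start by hour 20); catering load-in (must start by hour 33); the final walkthrough (must start by hour 29). The most restrictive is hour 20; with an 8-hour duration, floral arrangement must start by hour 12.

12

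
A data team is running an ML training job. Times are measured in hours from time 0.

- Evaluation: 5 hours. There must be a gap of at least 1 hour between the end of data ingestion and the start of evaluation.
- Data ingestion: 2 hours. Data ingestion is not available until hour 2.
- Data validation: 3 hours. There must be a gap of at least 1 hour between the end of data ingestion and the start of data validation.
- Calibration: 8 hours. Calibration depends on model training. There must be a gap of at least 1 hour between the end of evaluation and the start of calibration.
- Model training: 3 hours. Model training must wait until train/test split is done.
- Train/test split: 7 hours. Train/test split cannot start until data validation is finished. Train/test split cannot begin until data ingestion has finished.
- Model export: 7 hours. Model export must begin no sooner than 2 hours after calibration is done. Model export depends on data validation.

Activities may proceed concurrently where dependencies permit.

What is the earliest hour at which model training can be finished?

18

After its own release at hour 2, data ingestion can start at hour 2 and finishes at hour 4.
Data validation waits on data ingestion (finishes hour 4, plus 1-hour gap → hour 5), so it starts at hour 5 and finishes at 5 + 3 = hour 8.
Train/test split cannot start until data validation (finishes hour 8); data ingestion (finishes hour 4). The controlling bound is hour 8, so train/test split finishes at 8 + 7 = hour 15.
Model training waits on train/test split (finishes hour 15), so it starts at hour 15 and finishes at 15 + 3 = hour 18.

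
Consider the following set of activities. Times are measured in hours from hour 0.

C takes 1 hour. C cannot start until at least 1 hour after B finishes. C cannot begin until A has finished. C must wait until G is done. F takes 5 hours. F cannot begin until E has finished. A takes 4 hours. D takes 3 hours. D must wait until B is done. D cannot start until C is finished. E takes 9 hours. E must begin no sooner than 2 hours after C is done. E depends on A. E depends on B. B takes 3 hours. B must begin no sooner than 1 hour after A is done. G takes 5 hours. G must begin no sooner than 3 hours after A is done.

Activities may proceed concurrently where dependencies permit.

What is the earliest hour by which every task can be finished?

29

A has no prerequisites, so it starts at hour 0 and finishes at hour 4.
G waits on A (finishes hour 4, plus 3-hour gap → hour 7), so it starts at hour 7 and finishes at 7 + 5 = hour 12.
B cannot begin until A (finishes hour 4, plus 1-hour gap → hour 5). It runs from hour 5 to 5 + 3 = hour 8.
C has to wait for B (finishes hour 8, plus 1-hour gap → hour 9); A (finishes hour 4); G (finishes hour 12). The latest of these is hour 12, so C runs hour 12 to 12 + 1 = hour 13.
For E: C (finishes hour 13, plus 2-hour gap → hour 15); A (finishes hour 4); B (finishes hour 8). Taking the maximum gives a start of hour 15, and it finishes at 15 + 9 = hour 24.
F cannot begin until E (finishes hour 24). It runs from hour 24 to 24 + 5 = hour 29.
D cannot start until B (finishes hour 8); C (finishes hour 13). The controlling bound is hour 13, so D finishes at 13 + 3 = hour 16.
All tasks are finished once the last one completes. Finish times: A at 4, B at 8, C at 13, D at 16, E at 24, F at 29, G at 12. The latest is hour 29.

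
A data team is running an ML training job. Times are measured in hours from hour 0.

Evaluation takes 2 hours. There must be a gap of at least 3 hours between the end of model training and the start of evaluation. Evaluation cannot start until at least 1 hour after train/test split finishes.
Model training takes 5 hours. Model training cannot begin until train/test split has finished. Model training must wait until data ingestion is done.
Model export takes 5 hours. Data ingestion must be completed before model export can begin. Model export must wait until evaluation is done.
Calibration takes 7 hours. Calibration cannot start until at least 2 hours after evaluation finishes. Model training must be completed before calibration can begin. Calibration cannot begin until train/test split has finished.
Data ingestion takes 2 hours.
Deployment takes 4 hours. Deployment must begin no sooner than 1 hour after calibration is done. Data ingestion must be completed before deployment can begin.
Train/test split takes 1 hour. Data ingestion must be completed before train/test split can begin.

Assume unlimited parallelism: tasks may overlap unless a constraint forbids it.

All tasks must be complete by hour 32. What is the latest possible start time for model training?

Nothing follows deployment; the deadline of hour 32 is its only limit. It must start by 32 − 4 = hour 28.
Calibration must finish before deployment (must start by hour 28, minus 1-hour gap → hour 27). With a 7-hour duration, calibration must start by 27 − 7 = hour 20.
To finish by hour 32, model export (duration 5) must start no later than hour 27.
For evaluation: calibration (must start by hour 20, minus 2-hour gap → hour 18); model export (must start by hour 27). The most restrictive is hour 18; with a 2-hour duration, evaluation must start by hour 16.
Model training has several dependents: evaluation (must start by hour 16, minus 3-hour gap → hour 13); calibration (must start by hour 20). The earliest of those limits is hour 13, so model training must start by 13 − 5 = hour 8.

8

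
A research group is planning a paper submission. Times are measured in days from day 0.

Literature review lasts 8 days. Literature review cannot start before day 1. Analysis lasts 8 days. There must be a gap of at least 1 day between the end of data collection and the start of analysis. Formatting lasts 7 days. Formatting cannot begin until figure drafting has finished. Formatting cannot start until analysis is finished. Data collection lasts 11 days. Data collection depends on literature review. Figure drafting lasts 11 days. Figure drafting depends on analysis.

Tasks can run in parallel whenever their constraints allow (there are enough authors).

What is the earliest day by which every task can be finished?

47

Literature review waits on its own release at day 1, so it starts at day 1 and finishes at 1 + 8 = day 9.
Data collection waits on literature review (finishes day 9), so it starts at day 9 and finishes at 9 + 11 = day 20.
Analysis cannot begin until data collection (finishes day 20, plus 1-day gap → day 21). It runs from day 21 to 21 + 8 = day 29.
After analysis (finishes day 29), figure drafting can start at day 29 and finishes at day 40.
Formatting has to wait for figure drafting (finishes day 40); analysis (finishes day 29). The latest of these is day 40, so formatting runs day 40 to 40 + 7 = day 47.
All tasks are finished once the last one completes. Finish times: Literature review at 9, Data collection at 20, Analysis at 29, Figure drafting at 40, Formatting at 47. The latest is day 47.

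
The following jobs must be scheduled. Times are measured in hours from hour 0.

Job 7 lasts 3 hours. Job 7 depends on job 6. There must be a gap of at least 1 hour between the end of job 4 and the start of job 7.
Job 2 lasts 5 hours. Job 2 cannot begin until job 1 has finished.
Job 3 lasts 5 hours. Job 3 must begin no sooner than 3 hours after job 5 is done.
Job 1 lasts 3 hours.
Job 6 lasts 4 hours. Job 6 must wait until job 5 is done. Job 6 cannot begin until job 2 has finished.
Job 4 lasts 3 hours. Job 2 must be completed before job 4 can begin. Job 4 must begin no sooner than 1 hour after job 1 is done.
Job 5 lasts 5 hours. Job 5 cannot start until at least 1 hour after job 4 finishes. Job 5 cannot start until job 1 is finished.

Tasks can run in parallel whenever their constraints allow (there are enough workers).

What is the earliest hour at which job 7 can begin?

Job 1 has no prerequisites, so it starts at hour 0 and finishes at hour 3.
After job 1 (finishes hour 3), job 2 can start at hour 3 and finishes at hour 8.
For job 4: job 2 (finishes hour 8); job 1 (finishes hour 3, plus 1-hour gap → hour 4). Taking the maximum gives a start of hour 8, and it finishes at 8 + 3 = hour 11.
Job 5 needs all of job 4 (finishes hour 11, plus 1-hour gap → hour 12); job 1 (finishes hour 3). That puts its earliest start at hour 12; it finishes at 12 + 5 = hour 17.
Job 6 needs all of job 5 (finishes hour 17); job 2 (finishes hour 8). That puts its earliest start at hour 17; it finishes at 17 + 4 = hour 21.
Job 7 waits on job 6 (finishes hour 21); job 4 (finishes hour 11, plus 1-hour gap → hour 12). The latest of these is hour 21, which is the earliest job 7 can start.

21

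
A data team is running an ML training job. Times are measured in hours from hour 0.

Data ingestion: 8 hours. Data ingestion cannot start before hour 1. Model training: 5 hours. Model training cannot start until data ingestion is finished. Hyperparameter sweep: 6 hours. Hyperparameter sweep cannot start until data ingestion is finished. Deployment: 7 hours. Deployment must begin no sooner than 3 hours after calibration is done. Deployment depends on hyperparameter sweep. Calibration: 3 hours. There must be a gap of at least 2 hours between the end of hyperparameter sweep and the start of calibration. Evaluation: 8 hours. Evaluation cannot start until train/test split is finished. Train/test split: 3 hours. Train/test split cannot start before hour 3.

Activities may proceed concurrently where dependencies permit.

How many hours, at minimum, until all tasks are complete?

Train/test split cannot begin until its own release at hour 3. It runs from hour 3 to 3 + 3 = hour 6.
Evaluation waits on train/test split (finishes hour 6), so it starts at hour 6 and finishes at 6 + 8 = hour 14.
After its own release at hour 1, data ingestion can start at hour 1 and finishes at hour 9.
After data ingestion (finishes hour 9), model training can start at hour 9 and finishes at hour 14.
After data ingestion (finishes hour 9), hyperparameter sweep can start at hour 9 and finishes at hour 15.
Calibration waits on hyperparameter sweep (finishes hour 15, plus 2-hour gap → hour 17), so it starts at hour 17 and finishes at 17 + 3 = hour 20.
Deployment has to wait for calibration (finishes hour 20, plus 3-hour gap → hour 23); hyperparameter sweep (finishes hour 15). The latest of these is hour 23, so deployment runs hour 23 to 23 + 7 = hour 30.
All tasks are finished once the last one completes. Finish times: Data ingestion at 9, Train/test split at 6, Hyperparameter sweep at 15, Model training at 14, Evaluation at 14, Calibration at 20, Deployment at 30. The latest is hour 30.

30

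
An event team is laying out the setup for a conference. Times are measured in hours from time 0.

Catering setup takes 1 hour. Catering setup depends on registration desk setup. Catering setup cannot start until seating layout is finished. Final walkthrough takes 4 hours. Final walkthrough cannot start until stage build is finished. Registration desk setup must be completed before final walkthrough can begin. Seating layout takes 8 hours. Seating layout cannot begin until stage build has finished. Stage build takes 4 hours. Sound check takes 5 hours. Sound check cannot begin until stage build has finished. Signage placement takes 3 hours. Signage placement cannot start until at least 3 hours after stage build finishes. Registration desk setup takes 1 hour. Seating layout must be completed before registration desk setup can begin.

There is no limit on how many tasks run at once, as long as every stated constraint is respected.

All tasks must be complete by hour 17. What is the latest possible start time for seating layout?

Catering setup must finish by hour 17; it takes 1 hour, so it must start by 17 − 1 = hour 16.
Final walkthrough has no dependents, so it just needs to finish by hour 17. Starting by 17 − 4 = hour 13 achieves that.
Registration desk setup has several dependents: catering setup (must start by hour 16); final walkthrough (must start by hour 13). The earliest of those limits is hour 13, so registration desk setup must start by 13 − 1 = hour 12.
Seating layout must finish in time for registration desk setup (must start by hour 12); catering setup (must start by hour 16). The tightest is hour 12, so seating layout must start by 12 − 8 = hour 4.

4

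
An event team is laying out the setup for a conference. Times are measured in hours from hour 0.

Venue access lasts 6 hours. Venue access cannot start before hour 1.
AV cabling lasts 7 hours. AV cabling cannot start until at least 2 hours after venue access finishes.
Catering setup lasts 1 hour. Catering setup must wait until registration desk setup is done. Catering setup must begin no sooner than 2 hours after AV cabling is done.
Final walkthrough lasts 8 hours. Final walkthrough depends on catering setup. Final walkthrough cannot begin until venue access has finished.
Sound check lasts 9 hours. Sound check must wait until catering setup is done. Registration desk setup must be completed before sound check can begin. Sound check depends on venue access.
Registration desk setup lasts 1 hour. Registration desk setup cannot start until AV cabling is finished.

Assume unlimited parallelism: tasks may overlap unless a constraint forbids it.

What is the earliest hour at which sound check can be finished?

28

Venue access cannot begin until its own release at hour 1. It runs from hour 1 to 1 + 6 = hour 7.
After venue access (finishes hour 7, plus 2-hour gap → hour 9), AV cabling can start at hour 9 and finishes at hour 16.
Registration desk setup cannot begin until AV cabling (finishes hour 16). It runs from hour 16 to 16 + 1 = hour 17.
Catering setup needs all of registration desk setup (finishes hour 17); AV cabling (finishes hour 16, plus 2-hour gap → hour 18). That puts its earliest start at hour 18; it finishes at 18 + 1 = hour 19.
Sound check has to wait for catering setup (finishes hour 19); registration desk setup (finishes hour 17); venue access (finishes hour 7). The latest of these is hour 19, so sound check runs hour 19 to 19 + 9 = hour 28.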